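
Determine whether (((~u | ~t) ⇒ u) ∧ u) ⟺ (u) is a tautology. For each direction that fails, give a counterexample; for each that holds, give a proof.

(→) Assume the antecedent. If t is true, the antecedent forces (t = T, u = T), and u holds there. If t is false, the antecedent forces (t = F, u = T), and u holds there. Either way u holds.

(←) Assume the antecedent. If t is true, the antecedent forces (t = T, u = T), and ((~u | ~t) ⇒ u) ∧ u holds there. If t is false, the antecedent forces (t = F, u = T), and ((~u | ~t) ⇒ u) ∧ u holds there. Either way ((~u | ~t) ⇒ u) ∧ u holds.

Both implications hold.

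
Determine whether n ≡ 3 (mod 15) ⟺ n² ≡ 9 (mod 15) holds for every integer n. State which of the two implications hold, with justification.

Forward direction. Suppose n ≡ 3 (mod 15). Write n = 15j + 3. Then (15j + 3)² = 225j² + 90j + 9 = 15(15j² + 6j) + 9, so n² ≡ 9 (mod 15).

Converse. This fails: take n = 12. Then 12² = 144 ≡ 9 (mod 15), yet 12 ≡ 12 (mod 15), not 3.

Only the forward implication holds.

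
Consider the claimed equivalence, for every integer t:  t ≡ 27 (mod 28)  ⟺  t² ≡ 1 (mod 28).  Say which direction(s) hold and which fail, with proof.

(→) Suppose t ≡ 27 (mod 28). Write t = 28j + 27. Then (28j + 27)² = 784j² + 1512j + 729 = 28(28j² + 54j + 26) + 1, so t² ≡ 1 (mod 28).

(←) This fails: take t = 1. Then 1² = 1 ≡ 1 (mod 28), yet 1 ≡ 1 (mod 28), not 27.

Only the forward implication holds.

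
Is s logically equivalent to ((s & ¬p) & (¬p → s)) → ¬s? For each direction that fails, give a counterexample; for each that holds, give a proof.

(⇒) This fails. Under s = T, p = F, the left side is true but the right side is false.

(⇐) This fails. Under s = F, p = F, the left side is false but the right side is true.

(⇒) fails and (⇐) fails.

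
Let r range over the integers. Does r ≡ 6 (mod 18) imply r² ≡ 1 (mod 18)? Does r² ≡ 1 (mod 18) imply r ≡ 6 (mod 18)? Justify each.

Both directions fail.

(⇒) This fails: take r = 6. Then 6 ≡ 6 (mod 18), but 6² = 36 ≡ 0 (mod 18), not 1.

(⇐) This fails: take r = 1. Then 1² = 1 ≡ 1 (mod 18), yet 1 ≡ 1 (mod 18), not 6.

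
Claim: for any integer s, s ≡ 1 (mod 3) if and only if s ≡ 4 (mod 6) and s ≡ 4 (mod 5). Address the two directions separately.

Only the reverse direction holds.

Forward direction. This fails: s = 1 gives 1 ≡ 1 (mod 3) but 1 ≡ 1 (mod 6), so the conjunction on the right does not hold.

Converse. If s ≡ 4 (mod 6) and s ≡ 4 (mod 5), then by the Chinese remainder theorem s ≡ 4 (mod 30). Since 4 ≡ 1 (mod 3) and 3 ∣ 30, we get s ≡ 1 (mod 3).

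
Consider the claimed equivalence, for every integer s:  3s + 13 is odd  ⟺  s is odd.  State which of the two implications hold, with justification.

Forward direction. This fails: s = 0 gives 3s + 13 = 13, which is odd, but 0 is even, not odd.

Converse. This also fails: s = 7 is odd, but 3s + 13 = 34 is even, not odd.

(⇒) fails and (⇐) fails.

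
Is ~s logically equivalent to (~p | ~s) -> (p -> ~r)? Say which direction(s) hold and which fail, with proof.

Forward direction. This fails. Under r = T, s = F, p = T, the left side is true but the right side is false.

Converse. This fails. Under r = F, s = T, p = F, the left side is false but the right side is true.

(⇒) fails and (⇐) fails.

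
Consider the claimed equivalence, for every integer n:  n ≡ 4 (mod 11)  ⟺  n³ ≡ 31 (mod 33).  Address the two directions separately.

(⇒) This fails: take n = 15. Then 15 ≡ 4 (mod 11), but 15³ = 3375 ≡ 9 (mod 33), not 31.

(⇐) Conversely, the residues r modulo 33 with r³ ≡ 31 (mod 33) are exactly {4}, and each is ≡ 4 (mod 11).

The forward direction fails; the converse holds.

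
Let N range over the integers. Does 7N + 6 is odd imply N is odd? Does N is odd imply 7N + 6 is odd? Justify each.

(⟹) Suppose 7N + 6 is odd. Since 7 is odd, 7N and N have the same parity, so 7N + 6 ≡ N + 6 (mod 2). As 6 is even, 7N + 6 is odd exactly when N is odd. Thus N is odd.

(⟸) Conversely, suppose N is odd; write N = 2j + 1. Then 7N + 6 = 7·(2j + 1) + 6 = 2·7j + 13, which is odd.

The biconditional holds.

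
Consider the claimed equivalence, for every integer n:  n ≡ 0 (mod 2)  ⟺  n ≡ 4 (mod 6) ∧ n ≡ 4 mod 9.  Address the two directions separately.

(→) This fails: n = 0 gives 0 ≡ 0 (mod 2) but 0 ≡ 0 (mod 6), so the conjunction on the right does not hold.

(←) Conversely, if n ≡ 4 (mod 6) and n ≡ 4 (mod 9), then by the Chinese remainder theorem n ≡ 4 (mod 18). Since 4 ≡ 0 (mod 2) and 2 ∣ 18, we get n ≡ 0 (mod 2).

Only the reverse direction holds.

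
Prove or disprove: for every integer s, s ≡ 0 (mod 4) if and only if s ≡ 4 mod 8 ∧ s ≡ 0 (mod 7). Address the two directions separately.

The forward direction fails; the converse holds.

[⇒] This fails: s = 0 gives 0 ≡ 0 (mod 4) but 0 ≡ 0 (mod 8), so the conjunction on the right does not hold.

[⇐] Conversely, if s ≡ 4 (mod 8) and s ≡ 0 (mod 7), then by the Chinese remainder theorem s ≡ 28 (mod 56). Since 28 ≡ 0 (mod 4) and 4 ∣ 56, we get s ≡ 0 (mod 4).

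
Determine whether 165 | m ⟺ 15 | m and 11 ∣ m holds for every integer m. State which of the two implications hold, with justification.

Both directions hold.

Forward direction. If 165 ∣ m, write m = 165q. Since 165 = 11·15, m = 15·(11q), so 15 ∣ m; and since 165 = 15·11, m = 11·(15q), so 11 ∣ m.

Converse. Suppose 15 ∣ m and 11 ∣ m. Any common multiple of 15 and 11 is a multiple of their lcm; here gcd(15, 11) = 1, so lcm(15, 11) = 15·11 = 165, so 165 ∣ m.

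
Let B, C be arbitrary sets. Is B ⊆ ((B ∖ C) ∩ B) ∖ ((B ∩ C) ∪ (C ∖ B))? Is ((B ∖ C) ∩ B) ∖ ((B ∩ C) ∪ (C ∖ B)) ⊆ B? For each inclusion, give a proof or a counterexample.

(⊆) fails; (⊇) holds.

(⟹) This inclusion fails. Take B = {1}, C = {1}; then 1 ∈ B but 1 ∉ ((B ∖ C) ∩ B) ∖ ((B ∩ C) ∪ (C ∖ B)).

(⟸) Let x ∈ ((B ∖ C) ∩ B) ∖ ((B ∩ C) ∪ (C ∖ B)). Then x ∈ B and x ∉ C, from which x ∈ B.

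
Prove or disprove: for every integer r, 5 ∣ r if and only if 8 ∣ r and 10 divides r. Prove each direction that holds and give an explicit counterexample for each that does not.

(⟹) This fails: take r = 5. Certainly 5 ∣ 5, but 8 ∤ 5.

(⟸) Suppose 8 ∣ r and 10 ∣ r. Any common multiple of 8 and 10 is a multiple of their lcm; here lcm(8, 10) = 8·10/gcd(8, 10) = 80/2 = 40, so 40 ∣ r. Since 5 ∣ 40, it follows that 5 ∣ r.

The forward direction fails; the converse holds.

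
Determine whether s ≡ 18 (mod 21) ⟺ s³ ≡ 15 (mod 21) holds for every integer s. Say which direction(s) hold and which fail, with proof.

Only the forward implication holds.

(⟹) Suppose s ≡ 18 (mod 21). Write s = 21j + 18. Then (21j + 18)³ = 9261j³ + 23814j² + 20412j + 5832 = 21(441j³ + 1134j² + 972j + 277) + 15, so s³ ≡ 15 (mod 21).

(⟸) This fails: take s = 9. Then 9³ = 729 ≡ 15 (mod 21), yet 9 ≡ 9 (mod 21), not 18.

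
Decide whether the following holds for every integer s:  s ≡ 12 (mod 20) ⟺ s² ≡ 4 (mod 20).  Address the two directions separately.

The forward direction holds; the converse fails.

(⇐) This fails: take s = 2. Then 2² = 4 ≡ 4 (mod 20), yet 2 ≡ 2 (mod 20), not 12.

(⇒) Suppose s ≡ 12 (mod 20). Write s = 20j + 12. Then (20j + 12)² = 400j² + 480j + 144 = 20(20j² + 24j + 7) + 4, so s² ≡ 4 (mod 20).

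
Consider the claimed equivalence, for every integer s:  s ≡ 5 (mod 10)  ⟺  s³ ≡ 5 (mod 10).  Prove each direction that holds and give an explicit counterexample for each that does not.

(⟹) Suppose s ≡ 5 (mod 10). Write s = 10j + 5. Then (10j + 5)³ = 1000j³ + 1500j² + 750j + 125 = 10(100j³ + 150j² + 75j + 12) + 5, so s³ ≡ 5 (mod 10).

(⟸) For the converse, argue contrapositively. If s ≢ 5 (mod 10), then s is congruent to one of 0, 1, 2, 3, 4, 6, 7, 8, 9 modulo 10, and these give s³ ≡ 0, 1, 8, 7, 4, 6, 3, 2, 9 respectively — never 5.

The biconditional holds.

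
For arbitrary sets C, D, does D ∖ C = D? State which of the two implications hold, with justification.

(⊆) Let x ∈ D ∖ C. Then x ∈ D and x ∉ C, from which x ∈ D.

(⊇) This inclusion fails. Take C = {1}, D = {1}; then 1 ∈ D but 1 ∉ D ∖ C.

(⊆) holds; (⊇) fails.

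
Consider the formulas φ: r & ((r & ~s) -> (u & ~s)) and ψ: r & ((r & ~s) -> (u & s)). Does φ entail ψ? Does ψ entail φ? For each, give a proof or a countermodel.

The forward direction fails; the converse holds.

Forward direction. This fails. Under r = T, s = F, u = T, the left side is true but the right side is false.

Converse. Assume the antecedent. If r is true, the antecedent forces (r = T, s = T, u = F) or (r = T, s = T, u = T), and r & ((r & ~s) -> (u & ~s)) holds there. If r is false, the antecedent cannot hold. Either way r & ((r & ~s) -> (u & ~s)) holds.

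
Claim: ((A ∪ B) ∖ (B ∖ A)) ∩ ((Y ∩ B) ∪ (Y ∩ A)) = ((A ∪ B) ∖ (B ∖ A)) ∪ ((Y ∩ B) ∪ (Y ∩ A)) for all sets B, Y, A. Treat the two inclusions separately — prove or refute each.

Forward inclusion. Let x ∈ ((A ∪ B) ∖ (B ∖ A)) ∩ ((Y ∩ B) ∪ (Y ∩ A)). Then either x ∈ Y ∩ A and x ∉ B; or x ∈ B ∩ Y ∩ A. In each case x ∈ ((A ∪ B) ∖ (B ∖ A)) ∪ ((Y ∩ B) ∪ (Y ∩ A)), so ((A ∪ B) ∖ (B ∖ A)) ∩ ((Y ∩ B) ∪ (Y ∩ A)) ⊆ ((A ∪ B) ∖ (B ∖ A)) ∪ ((Y ∩ B) ∪ (Y ∩ A)).

Reverse inclusion. This inclusion fails. Take B = {1}, Y = {1}, A = ∅; then 1 ∈ ((A ∪ B) ∖ (B ∖ A)) ∪ ((Y ∩ B) ∪ (Y ∩ A)) but 1 ∉ ((A ∪ B) ∖ (B ∖ A)) ∩ ((Y ∩ B) ∪ (Y ∩ A)).

(⊆) holds; (⊇) fails.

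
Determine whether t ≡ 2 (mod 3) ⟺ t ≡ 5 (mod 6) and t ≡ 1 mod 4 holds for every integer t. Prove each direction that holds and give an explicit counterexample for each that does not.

(⇒) fails; (⇐) holds.

[⇒] This fails: t = 8 gives 8 ≡ 2 (mod 3) but 8 ≡ 2 (mod 6), so the conjunction on the right does not hold.

[⇐] Conversely, if t ≡ 5 (mod 6) and t ≡ 1 (mod 4), then by the Chinese remainder theorem t ≡ 5 (mod 12). Since 5 ≡ 2 (mod 3) and 3 ∣ 12, we get t ≡ 2 (mod 3).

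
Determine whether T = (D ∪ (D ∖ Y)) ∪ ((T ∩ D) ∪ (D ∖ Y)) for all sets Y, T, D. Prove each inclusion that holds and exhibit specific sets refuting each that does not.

Forward inclusion. This inclusion fails. Take Y = ∅, T = {1}, D = ∅; then 1 ∈ T but 1 ∉ (D ∪ (D ∖ Y)) ∪ ((T ∩ D) ∪ (D ∖ Y)).

Reverse inclusion. This inclusion fails. Take Y = ∅, T = ∅, D = {1}; then 1 ∈ (D ∪ (D ∖ Y)) ∪ ((T ∩ D) ∪ (D ∖ Y)) but 1 ∉ T.

Both inclusions fail.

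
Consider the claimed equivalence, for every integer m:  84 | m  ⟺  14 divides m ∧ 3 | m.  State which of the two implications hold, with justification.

(⇒) If 84 ∣ m, write m = 84q. Since 84 = 6·14, m = 14·(6q), so 14 ∣ m; and since 84 = 28·3, m = 3·(28q), so 3 ∣ m.

(⇐) This fails: take m = 42. Both 14 ∣ 42 and 3 ∣ 42, yet 42 is not a multiple of 84 (since 42 = 0·84 + 42), so 84 ∤ 42.

Only the forward direction holds.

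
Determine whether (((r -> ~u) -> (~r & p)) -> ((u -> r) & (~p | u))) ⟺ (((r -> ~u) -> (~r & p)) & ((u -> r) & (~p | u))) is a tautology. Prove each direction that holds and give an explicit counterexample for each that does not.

(←) Assume the antecedent. If r is true, the consequent reduces to true regardless of the other variables. If r is false, the antecedent cannot hold. Either way the consequent holds.

(→) This fails. Under r = F, u = F, p = F, the left side is true but the right side is false.

Only the converse holds.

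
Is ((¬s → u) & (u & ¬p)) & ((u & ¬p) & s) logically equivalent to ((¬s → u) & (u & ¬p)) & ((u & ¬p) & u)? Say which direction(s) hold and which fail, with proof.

Only the forward direction holds.

(⟹) Assume the antecedent. If p is true, the antecedent cannot hold. If p is false, the antecedent forces (p = F, u = T, s = T), and the consequent holds there. Either way the consequent holds.

(⟸) This fails. Under p = F, u = T, s = F, the left side is false but the right side is true.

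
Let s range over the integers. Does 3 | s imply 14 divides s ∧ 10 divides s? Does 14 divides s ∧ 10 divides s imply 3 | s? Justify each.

Neither direction holds.

(⟹) This fails: take s = 3. Certainly 3 ∣ 3, but 14 ∤ 3.

(⟸) This fails: take s = 70. Both 14 ∣ 70 and 10 ∣ 70, yet 70 is not a multiple of 3 (since 70 = 23·3 + 1), so 3 ∤ 70.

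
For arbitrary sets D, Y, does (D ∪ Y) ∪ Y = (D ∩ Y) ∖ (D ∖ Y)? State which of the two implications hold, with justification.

(⊆) This inclusion fails. Take D = {1}, Y = ∅; then 1 ∈ (D ∪ Y) ∪ Y but 1 ∉ (D ∩ Y) ∖ (D ∖ Y).

(⊇) Let x ∈ (D ∩ Y) ∖ (D ∖ Y). Then x ∈ D ∩ Y, from which x ∈ (D ∪ Y) ∪ Y.

The sets are not equal: only the reverse inclusion holds.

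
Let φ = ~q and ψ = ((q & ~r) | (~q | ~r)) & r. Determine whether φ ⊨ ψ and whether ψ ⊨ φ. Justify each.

[⇒] This fails. Under q = F, r = F, the left side is true but the right side is false.

[⇐] Assume the antecedent. If q is true, the antecedent cannot hold. If q is false, ~q reduces to true regardless of the other variables. Either way ~q holds.

Not equivalent: only (⇐) holds.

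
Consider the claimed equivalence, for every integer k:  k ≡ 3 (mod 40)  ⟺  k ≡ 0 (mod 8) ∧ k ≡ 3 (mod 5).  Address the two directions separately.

(⇒) fails and (⇐) fails.

(→) This fails: k = 3 gives 3 ≡ 3 (mod 40) but 3 ≡ 3 (mod 8), so the conjunction on the right does not hold.

(←) This fails: k = 8 satisfies both congruences on the right (8 ≡ 0 mod 8 and 8 ≡ 3 mod 5) yet 8 ≡ 8 (mod 40), not 3.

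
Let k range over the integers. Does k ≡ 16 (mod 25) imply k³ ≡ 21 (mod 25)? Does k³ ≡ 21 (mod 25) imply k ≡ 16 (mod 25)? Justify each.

Both directions hold; the statement is true.

(⟹) Suppose k ≡ 16 (mod 25). Write k = 25j + 16. Then (25j + 16)³ = 15625j³ + 30000j² + 19200j + 4096 = 25(625j³ + 1200j² + 768j + 163) + 21, so k³ ≡ 21 (mod 25).

(⟸) Conversely, suppose k³ ≡ 21 (mod 25). The only residue r in {0, …, 24} with r³ ≡ 21 (mod 25) is r = 16, so k ≡ 16 (mod 25).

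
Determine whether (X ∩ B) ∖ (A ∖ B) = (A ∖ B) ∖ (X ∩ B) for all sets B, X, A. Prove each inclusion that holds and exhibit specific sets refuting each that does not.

(⊆) fails and (⊇) fails.

(⟹) This inclusion fails. Take B = {1}, X = {1}, A = ∅; then 1 ∈ (X ∩ B) ∖ (A ∖ B) but 1 ∉ (A ∖ B) ∖ (X ∩ B).

(⟸) This inclusion fails. Take B = ∅, X = ∅, A = {1}; then 1 ∈ (A ∖ B) ∖ (X ∩ B) but 1 ∉ (X ∩ B) ∖ (A ∖ B).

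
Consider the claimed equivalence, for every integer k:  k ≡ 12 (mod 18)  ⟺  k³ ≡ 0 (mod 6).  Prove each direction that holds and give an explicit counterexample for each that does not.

(←) This fails: take k = 0. Then 0³ = 0 ≡ 0 (mod 6), yet 0 ≡ 0 (mod 18), not 12.

(→) Suppose k ≡ 12 (mod 18). Then k³ ≡ 12³ = 1728 (mod 18), and since 6 ∣ 18, also k³ ≡ 0 (mod 6).

(⇒) holds; (⇐) fails.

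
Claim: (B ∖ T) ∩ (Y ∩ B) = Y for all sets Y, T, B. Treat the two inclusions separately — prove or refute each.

Forward inclusion. Let x ∈ (B ∖ T) ∩ (Y ∩ B). Then x ∈ Y ∩ B and x ∉ T, from which x ∈ Y.

Reverse inclusion. This inclusion fails. Take Y = {1}, T = ∅, B = ∅; then 1 ∈ Y but 1 ∉ (B ∖ T) ∩ (Y ∩ B).

Only the forward inclusion holds.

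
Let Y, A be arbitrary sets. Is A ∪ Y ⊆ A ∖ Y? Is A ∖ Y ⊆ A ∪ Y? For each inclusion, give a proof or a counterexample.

Forward inclusion. This inclusion fails. Take Y = {1}, A = ∅; then 1 ∈ A ∪ Y but 1 ∉ A ∖ Y.

Reverse inclusion. Let x ∈ A ∖ Y. Then x ∈ A and x ∉ Y, from which x ∈ A ∪ Y.

(⊆) fails; (⊇) holds.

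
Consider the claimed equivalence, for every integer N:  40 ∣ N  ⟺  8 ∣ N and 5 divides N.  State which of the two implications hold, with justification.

Equivalent; both directions hold.

Converse. Suppose 8 ∣ N and 5 ∣ N. Any common multiple of 8 and 5 is a multiple of their lcm; here gcd(8, 5) = 1, so lcm(8, 5) = 8·5 = 40, so 40 ∣ N.

Forward direction. If 40 ∣ N, write N = 40q. Since 40 = 5·8, N = 8·(5q), so 8 ∣ N; and since 40 = 8·5, N = 5·(8q), so 5 ∣ N.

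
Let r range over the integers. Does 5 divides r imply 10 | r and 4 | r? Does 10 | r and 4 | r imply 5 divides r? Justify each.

(⇐) Suppose 10 ∣ r and 4 ∣ r. Any common multiple of 10 and 4 is a multiple of their lcm; here lcm(10, 4) = 10·4/gcd(10, 4) = 40/2 = 20, so 20 ∣ r. Since 5 ∣ 20, it follows that 5 ∣ r.

(⇒) This fails: take r = 5. Certainly 5 ∣ 5, but 10 ∤ 5.

(⇒) fails; (⇐) holds.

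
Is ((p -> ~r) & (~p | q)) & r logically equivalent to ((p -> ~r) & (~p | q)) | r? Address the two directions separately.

(→) Assume the antecedent. If r is true, ((p -> ~r) & (~p | q)) | r reduces to true regardless of the other variables. If r is false, the antecedent cannot hold. Either way ((p -> ~r) & (~p | q)) | r holds.

(←) This fails. Under r = F, p = F, q = F, the left side is false but the right side is true.

Not equivalent: only (⇒) holds.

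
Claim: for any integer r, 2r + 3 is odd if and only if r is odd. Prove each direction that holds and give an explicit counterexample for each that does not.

Only the reverse direction holds.

(⇒) This fails: take r = 4. Then 2r + 3 = 11, which is odd, yet r = 4 is even, not odd.

(⇐) Suppose r is odd. Since 2 is even, 2r is even for every r, so 2r + 3 has the same parity as 3, which is odd. Hence 2r + 3 is odd.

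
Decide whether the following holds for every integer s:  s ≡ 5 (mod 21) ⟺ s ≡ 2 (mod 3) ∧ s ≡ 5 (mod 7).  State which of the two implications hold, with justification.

[⇐] If s ≡ 2 (mod 3) and s ≡ 5 (mod 7), then by the Chinese remainder theorem s ≡ 5 (mod 21). This is exactly s ≡ 5 (mod 21).

[⇒] Suppose s ≡ 5 (mod 21); write s = 21j + 5. Since 3 ∣ 21, reducing mod 3 gives s ≡ 5 ≡ 2 (mod 3); since 7 ∣ 21, reducing mod 7 gives s ≡ 5 (mod 7).

Both implications hold.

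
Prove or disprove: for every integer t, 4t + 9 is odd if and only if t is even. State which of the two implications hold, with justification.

Not equivalent: only (⇐) holds.

(⇒) This fails: take t = 5. Then 4t + 9 = 29, which is odd, yet t = 5 is odd, not even.

(⇐) Suppose t is even. Since 4 is even, 4t is even for every t, so 4t + 9 has the same parity as 9, which is odd. Hence 4t + 9 is odd.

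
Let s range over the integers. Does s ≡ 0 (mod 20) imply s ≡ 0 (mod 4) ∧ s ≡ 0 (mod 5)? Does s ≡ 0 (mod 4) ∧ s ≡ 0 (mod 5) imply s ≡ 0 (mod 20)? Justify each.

The biconditional holds.

(⟹) Suppose s ≡ 0 (mod 20); write s = 20j + 0. Since 4 ∣ 20, reducing mod 4 gives s ≡ 0 (mod 4); since 5 ∣ 20, reducing mod 5 gives s ≡ 0 (mod 5).

(⟸) Conversely, if s ≡ 0 (mod 4) and s ≡ 0 (mod 5), then by the Chinese remainder theorem s ≡ 0 (mod 20). This is exactly s ≡ 0 (mod 20).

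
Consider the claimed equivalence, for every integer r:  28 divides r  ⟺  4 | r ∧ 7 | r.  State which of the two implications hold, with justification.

Both directions hold.

(⟹) If 28 ∣ r, write r = 28q. Since 28 = 7·4, r = 4·(7q), so 4 ∣ r; and since 28 = 4·7, r = 7·(4q), so 7 ∣ r.

(⟸) Suppose 4 ∣ r and 7 ∣ r. Any common multiple of 4 and 7 is a multiple of their lcm; here gcd(4, 7) = 1, so lcm(4, 7) = 4·7 = 28, so 28 ∣ r.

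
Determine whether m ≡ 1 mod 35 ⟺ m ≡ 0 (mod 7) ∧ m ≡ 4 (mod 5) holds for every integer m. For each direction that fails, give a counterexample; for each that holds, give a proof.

Neither direction holds.

[⇒] This fails: m = 1 gives 1 ≡ 1 (mod 35) but 1 ≡ 1 (mod 7), so the conjunction on the right does not hold.

[⇐] This fails: m = 14 satisfies both congruences on the right (14 ≡ 0 mod 7 and 14 ≡ 4 mod 5) yet 14 ≡ 14 (mod 35), not 1.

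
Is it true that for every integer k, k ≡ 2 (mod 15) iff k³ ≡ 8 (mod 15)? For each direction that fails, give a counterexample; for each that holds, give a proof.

Both directions hold; the statement is true.

Forward direction. Suppose k ≡ 2 (mod 15). Write k = 15j + 2. Then (15j + 2)³ = 3375j³ + 1350j² + 180j + 8 = 15(225j³ + 90j² + 12j) + 8, so k³ ≡ 8 (mod 15).

Converse. Suppose k³ ≡ 8 (mod 15). The only residue r in {0, …, 14} with r³ ≡ 8 (mod 15) is r = 2, so k ≡ 2 (mod 15).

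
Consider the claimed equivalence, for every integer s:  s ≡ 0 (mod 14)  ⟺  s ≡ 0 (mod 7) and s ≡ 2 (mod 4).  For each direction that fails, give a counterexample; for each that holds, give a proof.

(⇐) If s ≡ 0 (mod 7) and s ≡ 2 (mod 4), then by the Chinese remainder theorem s ≡ 14 (mod 28). Since 14 ≡ 0 (mod 14) and 14 ∣ 28, we get s ≡ 0 (mod 14).

(⇒) This fails: s = 0 gives 0 ≡ 0 (mod 14) but 0 ≡ 0 (mod 4), so the conjunction on the right does not hold.

Not equivalent: only (⇐) holds.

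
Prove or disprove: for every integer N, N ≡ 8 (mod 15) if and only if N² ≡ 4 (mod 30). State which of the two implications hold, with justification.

(⇒) fails and (⇐) fails.

(⟹) This fails: take N = 23. Then 23 ≡ 8 (mod 15), but 23² = 529 ≡ 19 (mod 30), not 4.

(⟸) This fails: take N = 2. Then 2² = 4 ≡ 4 (mod 30), yet 2 ≡ 2 (mod 15), not 8.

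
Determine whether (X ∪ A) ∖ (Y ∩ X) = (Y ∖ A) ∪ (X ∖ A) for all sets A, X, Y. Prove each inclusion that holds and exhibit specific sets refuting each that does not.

(⟹) This inclusion fails. Take A = {1}, X = ∅, Y = ∅; then 1 ∈ (X ∪ A) ∖ (Y ∩ X) but 1 ∉ (Y ∖ A) ∪ (X ∖ A).

(⟸) This inclusion fails. Take A = ∅, X = ∅, Y = {1}; then 1 ∈ (Y ∖ A) ∪ (X ∖ A) but 1 ∉ (X ∪ A) ∖ (Y ∩ X).

Both inclusions fail.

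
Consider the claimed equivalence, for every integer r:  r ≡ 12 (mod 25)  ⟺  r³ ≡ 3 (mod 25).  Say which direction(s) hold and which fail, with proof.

[⇒] Suppose r ≡ 12 (mod 25). Write r = 25j + 12. Then (25j + 12)³ = 15625j³ + 22500j² + 10800j + 1728 = 25(625j³ + 900j² + 432j + 69) + 3, so r³ ≡ 3 (mod 25).

[⇐] Conversely, suppose r³ ≡ 3 (mod 25). The only residue r in {0, …, 24} with r³ ≡ 3 (mod 25) is r = 12, so r ≡ 12 (mod 25).

Both implications hold.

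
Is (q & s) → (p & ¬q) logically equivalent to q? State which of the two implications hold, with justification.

(⟹) This fails. Under s = F, p = F, q = F, the left side is true but the right side is false.

(⟸) This fails. Under s = T, p = F, q = T, the left side is false but the right side is true.

Neither implication holds.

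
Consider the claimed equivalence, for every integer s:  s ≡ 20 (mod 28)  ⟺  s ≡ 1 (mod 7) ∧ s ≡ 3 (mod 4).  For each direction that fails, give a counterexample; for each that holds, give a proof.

Both directions fail.

Forward direction. This fails: s = 20 gives 20 ≡ 20 (mod 28) but 20 ≡ 6 (mod 7), so the conjunction on the right does not hold.

Converse. This fails: s = 15 satisfies both congruences on the right (15 ≡ 1 mod 7 and 15 ≡ 3 mod 4) yet 15 ≡ 15 (mod 28), not 20.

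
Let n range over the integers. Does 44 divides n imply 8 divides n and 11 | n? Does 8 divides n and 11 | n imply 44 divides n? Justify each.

(⇐) Suppose 8 ∣ n and 11 ∣ n. Any common multiple of 8 and 11 is a multiple of their lcm; here gcd(8, 11) = 1, so lcm(8, 11) = 8·11 = 88, so 88 ∣ n. Since 44 ∣ 88, it follows that 44 ∣ n.

(⇒) This fails: take n = 44. Certainly 44 ∣ 44, but 8 ∤ 44.

Only the reverse direction holds.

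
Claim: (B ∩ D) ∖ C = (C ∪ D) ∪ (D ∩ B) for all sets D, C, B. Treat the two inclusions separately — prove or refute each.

(⟹) Let x ∈ (B ∩ D) ∖ C. Then x ∈ D ∩ B and x ∉ C, from which x ∈ (C ∪ D) ∪ (D ∩ B).

(⟸) This inclusion fails. Take D = {1}, C = ∅, B = ∅; then 1 ∈ (C ∪ D) ∪ (D ∩ B) but 1 ∉ (B ∩ D) ∖ C.

(⊆) holds; (⊇) fails.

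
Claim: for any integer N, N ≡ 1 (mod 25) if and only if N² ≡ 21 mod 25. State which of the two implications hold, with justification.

(⟹) This fails: take N = 1. Then 1 ≡ 1 (mod 25), but 1² = 1 ≡ 1 (mod 25), not 21.

(⟸) This fails: take N = 11. Then 11² = 121 ≡ 21 (mod 25), yet 11 ≡ 11 (mod 25), not 1.

Neither direction holds.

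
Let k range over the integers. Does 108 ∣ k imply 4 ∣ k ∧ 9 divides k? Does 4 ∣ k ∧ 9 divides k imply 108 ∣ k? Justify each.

(⟹) If 108 ∣ k, write k = 108q. Since 108 = 27·4, k = 4·(27q), so 4 ∣ k; and since 108 = 12·9, k = 9·(12q), so 9 ∣ k.

(⟸) This fails: take k = 36. Both 4 ∣ 36 and 9 ∣ 36, yet 36 is not a multiple of 108 (since 36 = 0·108 + 36), so 108 ∤ 36.

Only the forward direction holds.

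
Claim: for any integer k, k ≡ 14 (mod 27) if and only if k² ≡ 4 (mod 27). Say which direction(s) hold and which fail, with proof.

[⇒] This fails: take k = 14. Then 14 ≡ 14 (mod 27), but 14² = 196 ≡ 7 (mod 27), not 4.

[⇐] This fails: take k = 2. Then 2² = 4 ≡ 4 (mod 27), yet 2 ≡ 2 (mod 27), not 14.

Neither implication holds.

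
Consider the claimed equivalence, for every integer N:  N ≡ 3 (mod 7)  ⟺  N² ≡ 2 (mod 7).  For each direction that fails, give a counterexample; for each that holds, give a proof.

The forward direction holds; the converse fails.

(⟹) Suppose N ≡ 3 (mod 7). Write N = 7j + 3. Then (7j + 3)² = 49j² + 42j + 9 = 7(7j² + 6j + 1) + 2, so N² ≡ 2 (mod 7).

(⟸) This fails: take N = 4. Then 4² = 16 ≡ 2 (mod 7), yet 4 ≡ 4 (mod 7), not 3.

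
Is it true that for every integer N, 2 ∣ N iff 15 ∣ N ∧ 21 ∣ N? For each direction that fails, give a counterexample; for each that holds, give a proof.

[⇒] This fails: take N = 2. Certainly 2 ∣ 2, but 15 ∤ 2.

[⇐] This fails: take N = 105. Both 15 ∣ 105 and 21 ∣ 105, yet 105 is not a multiple of 2 (since 105 = 52·2 + 1), so 2 ∤ 105.

(⇒) fails and (⇐) fails.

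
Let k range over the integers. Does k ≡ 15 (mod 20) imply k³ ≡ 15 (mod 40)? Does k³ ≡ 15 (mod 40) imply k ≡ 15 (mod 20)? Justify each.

Only the reverse direction holds.

Forward direction. This fails: take k = 35. Then 35 ≡ 15 (mod 20), but 35³ = 42875 ≡ 35 (mod 40), not 15.

Converse. The residues r modulo 40 with r³ ≡ 15 (mod 40) are exactly {15}, and each is ≡ 15 (mod 20).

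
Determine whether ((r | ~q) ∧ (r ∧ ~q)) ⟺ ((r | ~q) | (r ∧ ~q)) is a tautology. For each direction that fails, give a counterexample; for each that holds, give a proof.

[⇐] This fails. Under q = F, r = F, the left side is false but the right side is true.

[⇒] Assume the antecedent. If q is true, the antecedent cannot hold. If q is false, (r | ~q) | (r ∧ ~q) reduces to true regardless of the other variables. Either way (r | ~q) | (r ∧ ~q) holds.

(⇒) holds; (⇐) fails.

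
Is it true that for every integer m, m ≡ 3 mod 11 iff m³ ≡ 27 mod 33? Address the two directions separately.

Forward direction. This fails: take m = 14. Then 14 ≡ 3 (mod 11), but 14³ = 2744 ≡ 5 (mod 33), not 27.

Converse. The residues r modulo 33 with r³ ≡ 27 (mod 33) are exactly {3}, and each is ≡ 3 (mod 11).

(⇒) fails; (⇐) holds.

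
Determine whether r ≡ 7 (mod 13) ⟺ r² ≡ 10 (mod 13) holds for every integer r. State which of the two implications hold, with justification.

Only the forward implication holds.

(⇒) Suppose r ≡ 7 (mod 13). Write r = 13j + 7. Then (13j + 7)² = 169j² + 182j + 49 = 13(13j² + 14j + 3) + 10, so r² ≡ 10 (mod 13).

(⇐) This fails: take r = 6. Then 6² = 36 ≡ 10 (mod 13), yet 6 ≡ 6 (mod 13), not 7.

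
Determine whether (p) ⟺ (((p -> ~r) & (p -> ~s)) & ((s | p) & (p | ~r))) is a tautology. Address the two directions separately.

[⇒] This fails. Under s = T, r = F, p = T, the left side is true but the right side is false.

[⇐] This fails. Under s = T, r = F, p = F, the left side is false but the right side is true.

Neither implication holds.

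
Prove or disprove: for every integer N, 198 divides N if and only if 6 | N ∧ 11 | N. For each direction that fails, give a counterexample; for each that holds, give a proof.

(⇒) If 198 ∣ N, write N = 198q. Since 198 = 33·6, N = 6·(33q), so 6 ∣ N; and since 198 = 18·11, N = 11·(18q), so 11 ∣ N.

(⇐) This fails: take N = 66. Both 6 ∣ 66 and 11 ∣ 66, yet 66 is not a multiple of 198 (since 66 = 0·198 + 66), so 198 ∤ 66.

The forward direction holds; the converse fails.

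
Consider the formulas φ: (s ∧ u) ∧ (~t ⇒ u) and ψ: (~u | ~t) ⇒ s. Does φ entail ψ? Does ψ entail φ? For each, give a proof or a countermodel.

The forward direction holds; the converse fails.

Converse. This fails. Under s = T, u = F, t = F, the left side is false but the right side is true.

Forward direction. Assume the antecedent. If s is true, (~u | ~t) ⇒ s reduces to true regardless of the other variables. If s is false, the antecedent cannot hold. Either way (~u | ~t) ⇒ s holds.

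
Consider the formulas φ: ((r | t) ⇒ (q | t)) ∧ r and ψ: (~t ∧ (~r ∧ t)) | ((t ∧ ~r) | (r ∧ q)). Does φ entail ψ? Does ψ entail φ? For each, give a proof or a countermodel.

(⟹) This fails. Under r = T, t = T, q = F, the left side is true but the right side is false.

(⟸) This fails. Under r = F, t = T, q = F, the left side is false but the right side is true.

Neither direction holds.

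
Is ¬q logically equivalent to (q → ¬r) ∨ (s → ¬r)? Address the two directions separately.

The forward direction holds; the converse fails.

Forward direction. Assume the antecedent. If s is true, the antecedent forces (s = T, q = F, r = F) or (s = T, q = F, r = T), and (q → ¬r) ∨ (s → ¬r) holds there. If s is false, (q → ¬r) ∨ (s → ¬r) reduces to true regardless of the other variables. Either way (q → ¬r) ∨ (s → ¬r) holds.

Converse. This fails. Under s = F, q = T, r = F, the left side is false but the right side is true.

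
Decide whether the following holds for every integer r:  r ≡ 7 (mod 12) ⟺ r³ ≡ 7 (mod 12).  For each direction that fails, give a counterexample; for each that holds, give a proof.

(⇒) Suppose r ≡ 7 (mod 12). Write r = 12j + 7. Then (12j + 7)³ = 1728j³ + 3024j² + 1764j + 343 = 12(144j³ + 252j² + 147j + 28) + 7, so r³ ≡ 7 (mod 12).

(⇐) For the converse, argue contrapositively. If r ≢ 7 (mod 12), then r is congruent to one of 0, 1, 2, 3, 4, 5, 6, 8, 9, 10, 11 modulo 12, and these give r³ ≡ 0, 1, 8, 3, 4, 5, 0, 8, 9, 4, 11 respectively — never 7.

Both directions hold; the statement is true.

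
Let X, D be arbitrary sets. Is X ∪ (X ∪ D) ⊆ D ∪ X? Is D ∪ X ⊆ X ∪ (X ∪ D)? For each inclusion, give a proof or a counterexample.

(⟹) Let x ∈ X ∪ (X ∪ D). Then either x ∈ X and x ∉ D; or x ∈ D and x ∉ X; or x ∈ X ∩ D. In each case x ∈ D ∪ X, so X ∪ (X ∪ D) ⊆ D ∪ X.

(⟸) Let x ∈ D ∪ X. Then either x ∈ X and x ∉ D; or x ∈ D and x ∉ X; or x ∈ X ∩ D. In each case x ∈ X ∪ (X ∪ D), so D ∪ X ⊆ X ∪ (X ∪ D).

Both inclusions hold; the sets are equal.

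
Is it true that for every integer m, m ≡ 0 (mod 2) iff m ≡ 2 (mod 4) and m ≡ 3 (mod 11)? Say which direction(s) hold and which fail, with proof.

[⇒] This fails: m = 0 gives 0 ≡ 0 (mod 2) but 0 ≡ 0 (mod 4), so the conjunction on the right does not hold.

[⇐] Conversely, if m ≡ 2 (mod 4) and m ≡ 3 (mod 11), then by the Chinese remainder theorem m ≡ 14 (mod 44). Since 14 ≡ 0 (mod 2) and 2 ∣ 44, we get m ≡ 0 (mod 2).

Only the reverse direction holds.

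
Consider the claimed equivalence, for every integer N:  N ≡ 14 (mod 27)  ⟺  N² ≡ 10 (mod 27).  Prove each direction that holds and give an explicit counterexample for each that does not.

Neither direction holds.

[⇒] This fails: take N = 14. Then 14 ≡ 14 (mod 27), but 14² = 196 ≡ 7 (mod 27), not 10.

[⇐] This fails: take N = 8. Then 8² = 64 ≡ 10 (mod 27), yet 8 ≡ 8 (mod 27), not 14.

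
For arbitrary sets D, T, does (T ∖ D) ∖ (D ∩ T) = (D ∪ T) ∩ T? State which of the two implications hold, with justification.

(⟹) Let x ∈ (T ∖ D) ∖ (D ∩ T). Then x ∈ T and x ∉ D, from which x ∈ (D ∪ T) ∩ T.

(⟸) This inclusion fails. Take D = {1}, T = {1}; then 1 ∈ (D ∪ T) ∩ T but 1 ∉ (T ∖ D) ∖ (D ∩ T).

(⊆) holds; (⊇) fails.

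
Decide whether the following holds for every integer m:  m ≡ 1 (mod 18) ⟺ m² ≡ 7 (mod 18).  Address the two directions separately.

(⇒) This fails: take m = 1. Then 1 ≡ 1 (mod 18), but 1² = 1 ≡ 1 (mod 18), not 7.

(⇐) This fails: take m = 5. Then 5² = 25 ≡ 7 (mod 18), yet 5 ≡ 5 (mod 18), not 1.

Neither direction holds.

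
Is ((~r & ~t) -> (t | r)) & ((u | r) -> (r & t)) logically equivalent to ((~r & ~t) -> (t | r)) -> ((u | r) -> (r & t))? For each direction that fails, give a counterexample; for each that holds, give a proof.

(→) Assume the antecedent. If r is true, the antecedent forces (t = T, r = T, u = F) or (t = T, r = T, u = T), and the consequent holds there. If r is false, the antecedent forces (t = T, r = F, u = F), and the consequent holds there. Either way the consequent holds.

(←) This fails. Under t = F, r = F, u = F, the left side is false but the right side is true.

(⇒) holds; (⇐) fails.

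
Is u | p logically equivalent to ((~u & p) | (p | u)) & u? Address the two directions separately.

The forward direction fails; the converse holds.

Forward direction. This fails. Under p = T, u = F, the left side is true but the right side is false.

Converse. Assume the antecedent. If p is true, u | p reduces to true regardless of the other variables. If p is false, the antecedent forces (p = F, u = T), and u | p holds there. Either way u | p holds.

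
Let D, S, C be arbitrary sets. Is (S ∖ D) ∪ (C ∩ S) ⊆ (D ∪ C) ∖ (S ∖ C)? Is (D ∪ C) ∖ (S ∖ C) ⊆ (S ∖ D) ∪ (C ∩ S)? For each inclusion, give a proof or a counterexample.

Both inclusions fail.

(⊆) This inclusion fails. Take D = ∅, S = {1}, C = ∅; then 1 ∈ (S ∖ D) ∪ (C ∩ S) but 1 ∉ (D ∪ C) ∖ (S ∖ C).

(⊇) This inclusion fails. Take D = {1}, S = ∅, C = ∅; then 1 ∈ (D ∪ C) ∖ (S ∖ C) but 1 ∉ (S ∖ D) ∪ (C ∩ S).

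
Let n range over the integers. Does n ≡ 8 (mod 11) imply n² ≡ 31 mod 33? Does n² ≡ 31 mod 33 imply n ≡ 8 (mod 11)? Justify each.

Both directions fail.

(⇒) This fails: take n = 30. Then 30 ≡ 8 (mod 11), but 30² = 900 ≡ 9 (mod 33), not 31.

(⇐) This fails: take n = 14. Then 14² = 196 ≡ 31 (mod 33), yet 14 ≡ 3 (mod 11), not 8.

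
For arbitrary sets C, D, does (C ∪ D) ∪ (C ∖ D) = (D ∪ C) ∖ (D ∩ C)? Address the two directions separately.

(⊆) fails; (⊇) holds.

(⟸) Let x ∈ (D ∪ C) ∖ (D ∩ C). Then either x ∈ C and x ∉ D; or x ∈ D and x ∉ C. In each case x ∈ (C ∪ D) ∪ (C ∖ D), so (D ∪ C) ∖ (D ∩ C) ⊆ (C ∪ D) ∪ (C ∖ D).

(⟹) This inclusion fails. Take C = {1}, D = {1}; then 1 ∈ (C ∪ D) ∪ (C ∖ D) but 1 ∉ (D ∪ C) ∖ (D ∩ C).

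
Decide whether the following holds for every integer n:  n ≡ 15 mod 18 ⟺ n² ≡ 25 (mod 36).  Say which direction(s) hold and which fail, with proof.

(→) This fails: take n = 15. Then 15 ≡ 15 (mod 18), but 15² = 225 ≡ 9 (mod 36), not 25.

(←) This fails: take n = 5. Then 5² = 25 ≡ 25 (mod 36), yet 5 ≡ 5 (mod 18), not 15.

(⇒) fails and (⇐) fails.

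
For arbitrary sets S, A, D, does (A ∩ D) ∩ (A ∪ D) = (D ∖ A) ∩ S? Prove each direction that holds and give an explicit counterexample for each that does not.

(⊆) This inclusion fails. Take S = ∅, A = {1}, D = {1}; then 1 ∈ (A ∩ D) ∩ (A ∪ D) but 1 ∉ (D ∖ A) ∩ S.

(⊇) This inclusion fails. Take S = {1}, A = ∅, D = {1}; then 1 ∈ (D ∖ A) ∩ S but 1 ∉ (A ∩ D) ∩ (A ∪ D).

Neither inclusion holds.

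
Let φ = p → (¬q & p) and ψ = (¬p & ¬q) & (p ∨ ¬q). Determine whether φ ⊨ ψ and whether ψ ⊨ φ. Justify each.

The forward direction fails; the converse holds.

(⟹) This fails. Under p = T, q = F, the left side is true but the right side is false.

(⟸) Assume the antecedent. If p is true, the antecedent cannot hold. If p is false, p → (¬q & p) reduces to true regardless of the other variables. Either way p → (¬q & p) holds.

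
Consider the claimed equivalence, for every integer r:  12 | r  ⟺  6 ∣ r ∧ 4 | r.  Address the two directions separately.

Forward direction. If 12 ∣ r, write r = 12q. Since 12 = 2·6, r = 6·(2q), so 6 ∣ r; and since 12 = 3·4, r = 4·(3q), so 4 ∣ r.

Converse. Suppose 6 ∣ r and 4 ∣ r. Any common multiple of 6 and 4 is a multiple of their lcm; here lcm(6, 4) = 6·4/gcd(6, 4) = 24/2 = 12, so 12 ∣ r.

The biconditional holds.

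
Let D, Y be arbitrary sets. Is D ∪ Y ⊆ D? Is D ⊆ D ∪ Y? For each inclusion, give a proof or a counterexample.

The sets are not equal: only the reverse inclusion holds.

(⊆) This inclusion fails. Take D = ∅, Y = {1}; then 1 ∈ D ∪ Y but 1 ∉ D.

(⊇) Let x ∈ D. Then either x ∈ D and x ∉ Y; or x ∈ D ∩ Y. In each case x ∈ D ∪ Y, so D ⊆ D ∪ Y.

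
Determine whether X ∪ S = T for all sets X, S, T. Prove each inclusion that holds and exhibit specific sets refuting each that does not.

(⟹) This inclusion fails. Take X = {1}, S = ∅, T = ∅; then 1 ∈ X ∪ S but 1 ∉ T.

(⟸) This inclusion fails. Take X = ∅, S = ∅, T = {1}; then 1 ∈ T but 1 ∉ X ∪ S.

Both inclusions fail.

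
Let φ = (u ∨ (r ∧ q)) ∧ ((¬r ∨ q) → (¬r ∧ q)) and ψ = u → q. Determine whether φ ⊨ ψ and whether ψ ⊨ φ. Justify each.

Neither implication holds.

[⇒] This fails. Under q = F, r = T, u = T, the left side is true but the right side is false.

[⇐] This fails. Under q = F, r = F, u = F, the left side is false but the right side is true.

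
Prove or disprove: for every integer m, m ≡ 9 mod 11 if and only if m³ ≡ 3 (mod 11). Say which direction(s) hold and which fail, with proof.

Equivalent; both directions hold.

(→) Suppose m ≡ 9 mod 11. Write m = 11j + 9. Then (11j + 9)³ = 1331j³ + 3267j² + 2673j + 729 = 11(121j³ + 297j² + 243j + 66) + 3, so m³ ≡ 3 (mod 11).

(←) Conversely, suppose m³ ≡ 3 (mod 11). The only residue r in {0, …, 10} with r³ ≡ 3 (mod 11) is r = 9, so m ≡ 9 (mod 11).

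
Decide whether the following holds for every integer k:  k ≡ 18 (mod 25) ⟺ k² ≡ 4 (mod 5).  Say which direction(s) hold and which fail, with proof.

(⇒) Suppose k ≡ 18 (mod 25). Then k² ≡ 18² = 324 (mod 25), and since 5 ∣ 25, also k² ≡ 4 (mod 5).

(⇐) This fails: take k = 2. Then 2² = 4 ≡ 4 (mod 5), yet 2 ≡ 2 (mod 25), not 18.

Not equivalent: only (⇒) holds.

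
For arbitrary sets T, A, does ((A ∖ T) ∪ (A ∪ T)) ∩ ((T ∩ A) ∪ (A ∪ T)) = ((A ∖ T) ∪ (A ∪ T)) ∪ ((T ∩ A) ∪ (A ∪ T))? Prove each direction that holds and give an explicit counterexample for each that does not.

Forward inclusion. Let x ∈ ((A ∖ T) ∪ (A ∪ T)) ∩ ((T ∩ A) ∪ (A ∪ T)). Then either x ∈ T and x ∉ A; or x ∈ A and x ∉ T; or x ∈ T ∩ A. In each case x ∈ ((A ∖ T) ∪ (A ∪ T)) ∪ ((T ∩ A) ∪ (A ∪ T)), so ((A ∖ T) ∪ (A ∪ T)) ∩ ((T ∩ A) ∪ (A ∪ T)) ⊆ ((A ∖ T) ∪ (A ∪ T)) ∪ ((T ∩ A) ∪ (A ∪ T)).

Reverse inclusion. Let x ∈ ((A ∖ T) ∪ (A ∪ T)) ∪ ((T ∩ A) ∪ (A ∪ T)). Then either x ∈ T and x ∉ A; or x ∈ A and x ∉ T; or x ∈ T ∩ A. In each case x ∈ ((A ∖ T) ∪ (A ∪ T)) ∩ ((T ∩ A) ∪ (A ∪ T)), so ((A ∖ T) ∪ (A ∪ T)) ∪ ((T ∩ A) ∪ (A ∪ T)) ⊆ ((A ∖ T) ∪ (A ∪ T)) ∩ ((T ∩ A) ∪ (A ∪ T)).

Both inclusions hold.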